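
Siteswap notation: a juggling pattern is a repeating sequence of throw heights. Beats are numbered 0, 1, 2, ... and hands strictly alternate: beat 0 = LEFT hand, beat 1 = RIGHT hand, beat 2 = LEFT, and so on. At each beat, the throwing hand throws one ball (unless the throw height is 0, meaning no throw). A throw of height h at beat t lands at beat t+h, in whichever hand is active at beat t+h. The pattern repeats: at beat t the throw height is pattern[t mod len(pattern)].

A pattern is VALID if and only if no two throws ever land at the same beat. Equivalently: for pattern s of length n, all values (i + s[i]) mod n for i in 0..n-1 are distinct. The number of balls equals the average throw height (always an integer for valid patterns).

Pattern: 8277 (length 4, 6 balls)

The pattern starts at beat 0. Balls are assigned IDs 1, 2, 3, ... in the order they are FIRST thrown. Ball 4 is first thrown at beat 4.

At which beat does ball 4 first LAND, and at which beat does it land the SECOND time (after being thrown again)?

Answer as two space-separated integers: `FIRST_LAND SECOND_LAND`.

Beat 0 (L): throw ball1 h=8 -> lands@8:L; in-air after throw: [b1@8:L]
Beat 1 (R): throw ball2 h=2 -> lands@3:R; in-air after throw: [b2@3:R b1@8:L]
Beat 2 (L): throw ball3 h=7 -> lands@9:R; in-air after throw: [b2@3:R b1@8:L b3@9:R]
Beat 3 (R): throw ball2 h=7 -> lands@10:L; in-air after throw: [b1@8:L b3@9:R b2@10:L]
Beat 4 (L): throw ball4 h=8 -> lands@12:L; in-air after throw: [b1@8:L b3@9:R b2@10:L b4@12:L]
Beat 5 (R): throw ball5 h=2 -> lands@7:R; in-air after throw: [b5@7:R b1@8:L b3@9:R b2@10:L b4@12:L]
Beat 6 (L): throw ball6 h=7 -> lands@13:R; in-air after throw: [b5@7:R b1@8:L b3@9:R b2@10:L b4@12:L b6@13:R]
Beat 7 (R): throw ball5 h=7 -> lands@14:L; in-air after throw: [b1@8:L b3@9:R b2@10:L b4@12:L b6@13:R b5@14:L]
Beat 8 (L): throw ball1 h=8 -> lands@16:L; in-air after throw: [b3@9:R b2@10:L b4@12:L b6@13:R b5@14:L b1@16:L]
Beat 9 (R): throw ball3 h=2 -> lands@11:R; in-air after throw: [b2@10:L b3@11:R b4@12:L b6@13:R b5@14:L b1@16:L]
Beat 10 (L): throw ball2 h=7 -> lands@17:R; in-air after throw: [b3@11:R b4@12:L b6@13:R b5@14:L b1@16:L b2@17:R]
Beat 11 (R): throw ball3 h=7 -> lands@18:L; in-air after throw: [b4@12:L b6@13:R b5@14:L b1@16:L b2@17:R b3@18:L]
Beat 12 (L): throw ball4 h=8 -> lands@20:L; in-air after throw: [b6@13:R b5@14:L b1@16:L b2@17:R b3@18:L b4@20:L]
Beat 13 (R): throw ball6 h=2 -> lands@15:R; in-air after throw: [b5@14:L b6@15:R b1@16:L b2@17:R b3@18:L b4@20:L]
Beat 14 (L): throw ball5 h=7 -> lands@21:R; in-air after throw: [b6@15:R b1@16:L b2@17:R b3@18:L b4@20:L b5@21:R]
Beat 15 (R): throw ball6 h=7 -> lands@22:L; in-air after throw: [b1@16:L b2@17:R b3@18:L b4@20:L b5@21:R b6@22:L]
Beat 16 (L): throw ball1 h=8 -> lands@24:L; in-air after throw: [b2@17:R b3@18:L b4@20:L b5@21:R b6@22:L b1@24:L]
Beat 17 (R): throw ball2 h=2 -> lands@19:R; in-air after throw: [b3@18:L b2@19:R b4@20:L b5@21:R b6@22:L b1@24:L]
Beat 18 (L): throw ball3 h=7 -> lands@25:R; in-air after throw: [b2@19:R b4@20:L b5@21:R b6@22:L b1@24:L b3@25:R]
Ball 4: thrown@4 h=8 -> first land @12; rethrown@12 h=8 -> second land @20

Answer: 12 20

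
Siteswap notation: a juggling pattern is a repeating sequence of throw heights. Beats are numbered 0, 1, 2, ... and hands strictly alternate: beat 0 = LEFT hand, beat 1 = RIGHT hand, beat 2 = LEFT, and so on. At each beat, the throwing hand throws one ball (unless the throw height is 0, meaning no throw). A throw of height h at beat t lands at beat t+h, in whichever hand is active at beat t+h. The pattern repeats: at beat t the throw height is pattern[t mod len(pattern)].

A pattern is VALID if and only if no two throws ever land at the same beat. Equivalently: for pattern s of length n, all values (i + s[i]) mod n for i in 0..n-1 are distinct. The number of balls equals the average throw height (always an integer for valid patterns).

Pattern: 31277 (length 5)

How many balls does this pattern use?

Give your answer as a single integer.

Answer: 4

Derivation:
Pattern = [3, 1, 2, 7, 7], length n = 5
  position 0: throw height = 3, running sum = 3
  position 1: throw height = 1, running sum = 4
  position 2: throw height = 2, running sum = 6
  position 3: throw height = 7, running sum = 13
  position 4: throw height = 7, running sum = 20
Total sum = 20; balls = sum / n = 20 / 5 = 4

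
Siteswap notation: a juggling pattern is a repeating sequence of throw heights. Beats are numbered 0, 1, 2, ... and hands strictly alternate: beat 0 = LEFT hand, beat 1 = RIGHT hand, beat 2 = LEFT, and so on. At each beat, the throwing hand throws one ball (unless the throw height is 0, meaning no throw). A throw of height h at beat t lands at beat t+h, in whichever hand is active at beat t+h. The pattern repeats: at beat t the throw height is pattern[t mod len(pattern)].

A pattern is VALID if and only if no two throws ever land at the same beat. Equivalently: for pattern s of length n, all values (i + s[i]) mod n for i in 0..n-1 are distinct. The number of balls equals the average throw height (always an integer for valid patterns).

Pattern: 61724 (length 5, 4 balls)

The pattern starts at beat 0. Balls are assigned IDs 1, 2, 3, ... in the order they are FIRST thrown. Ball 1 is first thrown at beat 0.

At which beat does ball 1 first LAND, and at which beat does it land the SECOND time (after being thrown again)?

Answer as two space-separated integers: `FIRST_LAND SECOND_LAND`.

Beat 0 (L): throw ball1 h=6 -> lands@6:L; in-air after throw: [b1@6:L]
Beat 1 (R): throw ball2 h=1 -> lands@2:L; in-air after throw: [b2@2:L b1@6:L]
Beat 2 (L): throw ball2 h=7 -> lands@9:R; in-air after throw: [b1@6:L b2@9:R]
Beat 3 (R): throw ball3 h=2 -> lands@5:R; in-air after throw: [b3@5:R b1@6:L b2@9:R]
Beat 4 (L): throw ball4 h=4 -> lands@8:L; in-air after throw: [b3@5:R b1@6:L b4@8:L b2@9:R]
Beat 5 (R): throw ball3 h=6 -> lands@11:R; in-air after throw: [b1@6:L b4@8:L b2@9:R b3@11:R]
Beat 6 (L): throw ball1 h=1 -> lands@7:R; in-air after throw: [b1@7:R b4@8:L b2@9:R b3@11:R]
Beat 7 (R): throw ball1 h=7 -> lands@14:L; in-air after throw: [b4@8:L b2@9:R b3@11:R b1@14:L]
Ball 1: thrown@0 h=6 -> first land @6; rethrown@6 h=1 -> second land @7

Answer: 6 7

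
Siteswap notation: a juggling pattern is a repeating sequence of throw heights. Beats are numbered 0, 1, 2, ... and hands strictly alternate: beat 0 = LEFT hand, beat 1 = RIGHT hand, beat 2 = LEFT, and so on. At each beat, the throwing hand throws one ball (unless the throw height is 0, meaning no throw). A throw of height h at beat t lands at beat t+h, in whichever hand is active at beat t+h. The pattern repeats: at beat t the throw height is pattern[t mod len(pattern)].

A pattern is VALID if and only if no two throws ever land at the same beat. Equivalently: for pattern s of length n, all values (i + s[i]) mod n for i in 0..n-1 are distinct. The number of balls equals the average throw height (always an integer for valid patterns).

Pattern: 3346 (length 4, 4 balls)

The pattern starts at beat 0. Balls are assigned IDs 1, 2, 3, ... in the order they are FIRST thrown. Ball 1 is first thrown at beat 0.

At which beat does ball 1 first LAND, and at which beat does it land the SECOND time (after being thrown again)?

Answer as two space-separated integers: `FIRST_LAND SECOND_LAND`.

Beat 0 (L): throw ball1 h=3 -> lands@3:R; in-air after throw: [b1@3:R]
Beat 1 (R): throw ball2 h=3 -> lands@4:L; in-air after throw: [b1@3:R b2@4:L]
Beat 2 (L): throw ball3 h=4 -> lands@6:L; in-air after throw: [b1@3:R b2@4:L b3@6:L]
Beat 3 (R): throw ball1 h=6 -> lands@9:R; in-air after throw: [b2@4:L b3@6:L b1@9:R]
Beat 4 (L): throw ball2 h=3 -> lands@7:R; in-air after throw: [b3@6:L b2@7:R b1@9:R]
Beat 5 (R): throw ball4 h=3 -> lands@8:L; in-air after throw: [b3@6:L b2@7:R b4@8:L b1@9:R]
Beat 6 (L): throw ball3 h=4 -> lands@10:L; in-air after throw: [b2@7:R b4@8:L b1@9:R b3@10:L]
Beat 7 (R): throw ball2 h=6 -> lands@13:R; in-air after throw: [b4@8:L b1@9:R b3@10:L b2@13:R]
Beat 8 (L): throw ball4 h=3 -> lands@11:R; in-air after throw: [b1@9:R b3@10:L b4@11:R b2@13:R]
Beat 9 (R): throw ball1 h=3 -> lands@12:L; in-air after throw: [b3@10:L b4@11:R b1@12:L b2@13:R]
Ball 1: thrown@0 h=3 -> first land @3; rethrown@3 h=6 -> second land @9

Answer: 3 9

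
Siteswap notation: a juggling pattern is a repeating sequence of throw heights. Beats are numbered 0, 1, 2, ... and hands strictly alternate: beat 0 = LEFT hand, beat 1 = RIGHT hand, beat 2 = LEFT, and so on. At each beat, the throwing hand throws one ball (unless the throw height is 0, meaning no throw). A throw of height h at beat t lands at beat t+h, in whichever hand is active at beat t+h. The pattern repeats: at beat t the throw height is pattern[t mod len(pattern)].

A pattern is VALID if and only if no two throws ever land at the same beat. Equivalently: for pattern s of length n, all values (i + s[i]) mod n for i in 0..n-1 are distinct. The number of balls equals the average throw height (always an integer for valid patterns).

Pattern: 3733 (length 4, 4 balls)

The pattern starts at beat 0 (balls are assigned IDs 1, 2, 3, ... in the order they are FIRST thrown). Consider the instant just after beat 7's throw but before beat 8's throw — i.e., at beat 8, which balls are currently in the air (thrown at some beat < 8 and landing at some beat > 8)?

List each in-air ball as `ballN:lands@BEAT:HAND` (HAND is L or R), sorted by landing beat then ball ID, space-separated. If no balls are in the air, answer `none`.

Answer: ball1:lands@9:R ball4:lands@10:L ball3:lands@12:L

Derivation:
Beat 0 (L): throw ball1 h=3 -> lands@3:R; in-air after throw: [b1@3:R]
Beat 1 (R): throw ball2 h=7 -> lands@8:L; in-air after throw: [b1@3:R b2@8:L]
Beat 2 (L): throw ball3 h=3 -> lands@5:R; in-air after throw: [b1@3:R b3@5:R b2@8:L]
Beat 3 (R): throw ball1 h=3 -> lands@6:L; in-air after throw: [b3@5:R b1@6:L b2@8:L]
Beat 4 (L): throw ball4 h=3 -> lands@7:R; in-air after throw: [b3@5:R b1@6:L b4@7:R b2@8:L]
Beat 5 (R): throw ball3 h=7 -> lands@12:L; in-air after throw: [b1@6:L b4@7:R b2@8:L b3@12:L]
Beat 6 (L): throw ball1 h=3 -> lands@9:R; in-air after throw: [b4@7:R b2@8:L b1@9:R b3@12:L]
Beat 7 (R): throw ball4 h=3 -> lands@10:L; in-air after throw: [b2@8:L b1@9:R b4@10:L b3@12:L]
Beat 8 (L): throw ball2 h=3 -> lands@11:R; in-air after throw: [b1@9:R b4@10:L b2@11:R b3@12:L]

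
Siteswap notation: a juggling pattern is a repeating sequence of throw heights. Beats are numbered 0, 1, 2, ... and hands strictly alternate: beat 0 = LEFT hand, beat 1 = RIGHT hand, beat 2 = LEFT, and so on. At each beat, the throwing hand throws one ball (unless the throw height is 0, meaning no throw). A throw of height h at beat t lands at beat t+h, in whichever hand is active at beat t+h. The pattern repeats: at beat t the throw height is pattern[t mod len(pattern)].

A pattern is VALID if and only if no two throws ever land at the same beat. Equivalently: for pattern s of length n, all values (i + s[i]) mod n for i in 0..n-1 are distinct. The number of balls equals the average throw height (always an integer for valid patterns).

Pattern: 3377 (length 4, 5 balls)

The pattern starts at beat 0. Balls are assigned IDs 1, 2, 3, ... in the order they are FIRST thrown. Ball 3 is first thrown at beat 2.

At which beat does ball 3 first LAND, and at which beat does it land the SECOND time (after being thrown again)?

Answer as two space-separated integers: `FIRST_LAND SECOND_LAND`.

Answer: 9 12

Derivation:
Beat 0 (L): throw ball1 h=3 -> lands@3:R; in-air after throw: [b1@3:R]
Beat 1 (R): throw ball2 h=3 -> lands@4:L; in-air after throw: [b1@3:R b2@4:L]
Beat 2 (L): throw ball3 h=7 -> lands@9:R; in-air after throw: [b1@3:R b2@4:L b3@9:R]
Beat 3 (R): throw ball1 h=7 -> lands@10:L; in-air after throw: [b2@4:L b3@9:R b1@10:L]
Beat 4 (L): throw ball2 h=3 -> lands@7:R; in-air after throw: [b2@7:R b3@9:R b1@10:L]
Beat 5 (R): throw ball4 h=3 -> lands@8:L; in-air after throw: [b2@7:R b4@8:L b3@9:R b1@10:L]
Beat 6 (L): throw ball5 h=7 -> lands@13:R; in-air after throw: [b2@7:R b4@8:L b3@9:R b1@10:L b5@13:R]
Beat 7 (R): throw ball2 h=7 -> lands@14:L; in-air after throw: [b4@8:L b3@9:R b1@10:L b5@13:R b2@14:L]
Beat 8 (L): throw ball4 h=3 -> lands@11:R; in-air after throw: [b3@9:R b1@10:L b4@11:R b5@13:R b2@14:L]
Beat 9 (R): throw ball3 h=3 -> lands@12:L; in-air after throw: [b1@10:L b4@11:R b3@12:L b5@13:R b2@14:L]
Beat 10 (L): throw ball1 h=7 -> lands@17:R; in-air after throw: [b4@11:R b3@12:L b5@13:R b2@14:L b1@17:R]
Beat 11 (R): throw ball4 h=7 -> lands@18:L; in-air after throw: [b3@12:L b5@13:R b2@14:L b1@17:R b4@18:L]
Beat 12 (L): throw ball3 h=3 -> lands@15:R; in-air after throw: [b5@13:R b2@14:L b3@15:R b1@17:R b4@18:L]
Ball 3: thrown@2 h=7 -> first land @9; rethrown@9 h=3 -> second land @12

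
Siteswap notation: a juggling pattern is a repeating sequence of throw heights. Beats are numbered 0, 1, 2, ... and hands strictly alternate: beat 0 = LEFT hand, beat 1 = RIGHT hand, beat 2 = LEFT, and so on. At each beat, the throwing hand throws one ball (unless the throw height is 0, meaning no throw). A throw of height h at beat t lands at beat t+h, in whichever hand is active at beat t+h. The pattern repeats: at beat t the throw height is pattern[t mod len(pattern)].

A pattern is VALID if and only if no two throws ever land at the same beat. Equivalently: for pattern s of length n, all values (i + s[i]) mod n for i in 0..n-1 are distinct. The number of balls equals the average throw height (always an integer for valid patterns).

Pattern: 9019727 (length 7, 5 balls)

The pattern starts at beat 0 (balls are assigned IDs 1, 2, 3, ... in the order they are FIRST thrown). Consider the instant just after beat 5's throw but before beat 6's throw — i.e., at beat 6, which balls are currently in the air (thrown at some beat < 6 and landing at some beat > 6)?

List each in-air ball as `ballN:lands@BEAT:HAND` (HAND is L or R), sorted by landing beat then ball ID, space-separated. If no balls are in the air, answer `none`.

Beat 0 (L): throw ball1 h=9 -> lands@9:R; in-air after throw: [b1@9:R]
Beat 2 (L): throw ball2 h=1 -> lands@3:R; in-air after throw: [b2@3:R b1@9:R]
Beat 3 (R): throw ball2 h=9 -> lands@12:L; in-air after throw: [b1@9:R b2@12:L]
Beat 4 (L): throw ball3 h=7 -> lands@11:R; in-air after throw: [b1@9:R b3@11:R b2@12:L]
Beat 5 (R): throw ball4 h=2 -> lands@7:R; in-air after throw: [b4@7:R b1@9:R b3@11:R b2@12:L]
Beat 6 (L): throw ball5 h=7 -> lands@13:R; in-air after throw: [b4@7:R b1@9:R b3@11:R b2@12:L b5@13:R]

Answer: ball4:lands@7:R ball1:lands@9:R ball3:lands@11:R ball2:lands@12:L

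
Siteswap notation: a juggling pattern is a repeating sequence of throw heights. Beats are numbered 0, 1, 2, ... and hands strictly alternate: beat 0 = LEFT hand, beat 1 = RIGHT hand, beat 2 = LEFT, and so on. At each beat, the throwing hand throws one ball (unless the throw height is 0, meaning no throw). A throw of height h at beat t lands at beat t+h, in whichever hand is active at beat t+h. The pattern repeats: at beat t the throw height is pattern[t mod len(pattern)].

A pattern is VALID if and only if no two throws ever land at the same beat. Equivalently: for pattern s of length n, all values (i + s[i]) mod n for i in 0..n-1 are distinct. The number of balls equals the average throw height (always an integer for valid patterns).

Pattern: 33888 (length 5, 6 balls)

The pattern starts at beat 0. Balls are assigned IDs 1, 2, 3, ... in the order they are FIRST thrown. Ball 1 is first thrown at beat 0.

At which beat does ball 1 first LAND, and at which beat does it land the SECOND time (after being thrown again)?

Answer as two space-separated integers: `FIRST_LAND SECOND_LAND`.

Beat 0 (L): throw ball1 h=3 -> lands@3:R; in-air after throw: [b1@3:R]
Beat 1 (R): throw ball2 h=3 -> lands@4:L; in-air after throw: [b1@3:R b2@4:L]
Beat 2 (L): throw ball3 h=8 -> lands@10:L; in-air after throw: [b1@3:R b2@4:L b3@10:L]
Beat 3 (R): throw ball1 h=8 -> lands@11:R; in-air after throw: [b2@4:L b3@10:L b1@11:R]
Beat 4 (L): throw ball2 h=8 -> lands@12:L; in-air after throw: [b3@10:L b1@11:R b2@12:L]
Beat 5 (R): throw ball4 h=3 -> lands@8:L; in-air after throw: [b4@8:L b3@10:L b1@11:R b2@12:L]
Beat 6 (L): throw ball5 h=3 -> lands@9:R; in-air after throw: [b4@8:L b5@9:R b3@10:L b1@11:R b2@12:L]
Beat 7 (R): throw ball6 h=8 -> lands@15:R; in-air after throw: [b4@8:L b5@9:R b3@10:L b1@11:R b2@12:L b6@15:R]
Beat 8 (L): throw ball4 h=8 -> lands@16:L; in-air after throw: [b5@9:R b3@10:L b1@11:R b2@12:L b6@15:R b4@16:L]
Beat 9 (R): throw ball5 h=8 -> lands@17:R; in-air after throw: [b3@10:L b1@11:R b2@12:L b6@15:R b4@16:L b5@17:R]
Beat 10 (L): throw ball3 h=3 -> lands@13:R; in-air after throw: [b1@11:R b2@12:L b3@13:R b6@15:R b4@16:L b5@17:R]
Beat 11 (R): throw ball1 h=3 -> lands@14:L; in-air after throw: [b2@12:L b3@13:R b1@14:L b6@15:R b4@16:L b5@17:R]
Ball 1: thrown@0 h=3 -> first land @3; rethrown@3 h=8 -> second land @11

Answer: 3 11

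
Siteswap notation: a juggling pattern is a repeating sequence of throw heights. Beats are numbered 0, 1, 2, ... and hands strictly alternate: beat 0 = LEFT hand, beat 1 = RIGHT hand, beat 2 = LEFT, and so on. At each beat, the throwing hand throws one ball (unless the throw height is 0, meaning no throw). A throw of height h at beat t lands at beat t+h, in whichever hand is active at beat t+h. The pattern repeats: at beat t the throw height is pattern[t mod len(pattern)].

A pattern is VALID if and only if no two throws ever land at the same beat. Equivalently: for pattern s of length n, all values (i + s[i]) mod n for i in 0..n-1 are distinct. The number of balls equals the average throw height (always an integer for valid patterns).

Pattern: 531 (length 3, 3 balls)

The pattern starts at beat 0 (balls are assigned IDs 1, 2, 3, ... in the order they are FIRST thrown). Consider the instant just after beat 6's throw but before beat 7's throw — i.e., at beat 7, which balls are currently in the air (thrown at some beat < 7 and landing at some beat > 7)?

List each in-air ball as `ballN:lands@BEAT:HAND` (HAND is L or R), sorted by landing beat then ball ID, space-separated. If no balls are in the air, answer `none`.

Beat 0 (L): throw ball1 h=5 -> lands@5:R; in-air after throw: [b1@5:R]
Beat 1 (R): throw ball2 h=3 -> lands@4:L; in-air after throw: [b2@4:L b1@5:R]
Beat 2 (L): throw ball3 h=1 -> lands@3:R; in-air after throw: [b3@3:R b2@4:L b1@5:R]
Beat 3 (R): throw ball3 h=5 -> lands@8:L; in-air after throw: [b2@4:L b1@5:R b3@8:L]
Beat 4 (L): throw ball2 h=3 -> lands@7:R; in-air after throw: [b1@5:R b2@7:R b3@8:L]
Beat 5 (R): throw ball1 h=1 -> lands@6:L; in-air after throw: [b1@6:L b2@7:R b3@8:L]
Beat 6 (L): throw ball1 h=5 -> lands@11:R; in-air after throw: [b2@7:R b3@8:L b1@11:R]
Beat 7 (R): throw ball2 h=3 -> lands@10:L; in-air after throw: [b3@8:L b2@10:L b1@11:R]

Answer: ball3:lands@8:L ball1:lands@11:R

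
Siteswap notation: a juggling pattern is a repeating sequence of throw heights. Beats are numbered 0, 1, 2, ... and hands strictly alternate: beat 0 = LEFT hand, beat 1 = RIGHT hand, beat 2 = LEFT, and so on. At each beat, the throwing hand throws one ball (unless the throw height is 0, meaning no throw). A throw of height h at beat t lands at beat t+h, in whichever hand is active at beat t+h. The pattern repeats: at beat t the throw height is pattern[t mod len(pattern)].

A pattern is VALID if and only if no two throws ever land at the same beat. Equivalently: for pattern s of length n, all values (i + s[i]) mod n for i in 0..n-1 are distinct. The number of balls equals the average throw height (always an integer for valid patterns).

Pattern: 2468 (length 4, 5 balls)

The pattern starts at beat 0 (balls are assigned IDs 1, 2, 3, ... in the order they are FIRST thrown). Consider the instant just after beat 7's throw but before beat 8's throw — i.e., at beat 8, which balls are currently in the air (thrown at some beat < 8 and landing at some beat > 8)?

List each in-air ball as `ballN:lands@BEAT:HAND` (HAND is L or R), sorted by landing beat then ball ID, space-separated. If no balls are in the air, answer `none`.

Answer: ball2:lands@9:R ball3:lands@11:R ball4:lands@12:L ball5:lands@15:R

Derivation:
Beat 0 (L): throw ball1 h=2 -> lands@2:L; in-air after throw: [b1@2:L]
Beat 1 (R): throw ball2 h=4 -> lands@5:R; in-air after throw: [b1@2:L b2@5:R]
Beat 2 (L): throw ball1 h=6 -> lands@8:L; in-air after throw: [b2@5:R b1@8:L]
Beat 3 (R): throw ball3 h=8 -> lands@11:R; in-air after throw: [b2@5:R b1@8:L b3@11:R]
Beat 4 (L): throw ball4 h=2 -> lands@6:L; in-air after throw: [b2@5:R b4@6:L b1@8:L b3@11:R]
Beat 5 (R): throw ball2 h=4 -> lands@9:R; in-air after throw: [b4@6:L b1@8:L b2@9:R b3@11:R]
Beat 6 (L): throw ball4 h=6 -> lands@12:L; in-air after throw: [b1@8:L b2@9:R b3@11:R b4@12:L]
Beat 7 (R): throw ball5 h=8 -> lands@15:R; in-air after throw: [b1@8:L b2@9:R b3@11:R b4@12:L b5@15:R]
Beat 8 (L): throw ball1 h=2 -> lands@10:L; in-air after throw: [b2@9:R b1@10:L b3@11:R b4@12:L b5@15:R]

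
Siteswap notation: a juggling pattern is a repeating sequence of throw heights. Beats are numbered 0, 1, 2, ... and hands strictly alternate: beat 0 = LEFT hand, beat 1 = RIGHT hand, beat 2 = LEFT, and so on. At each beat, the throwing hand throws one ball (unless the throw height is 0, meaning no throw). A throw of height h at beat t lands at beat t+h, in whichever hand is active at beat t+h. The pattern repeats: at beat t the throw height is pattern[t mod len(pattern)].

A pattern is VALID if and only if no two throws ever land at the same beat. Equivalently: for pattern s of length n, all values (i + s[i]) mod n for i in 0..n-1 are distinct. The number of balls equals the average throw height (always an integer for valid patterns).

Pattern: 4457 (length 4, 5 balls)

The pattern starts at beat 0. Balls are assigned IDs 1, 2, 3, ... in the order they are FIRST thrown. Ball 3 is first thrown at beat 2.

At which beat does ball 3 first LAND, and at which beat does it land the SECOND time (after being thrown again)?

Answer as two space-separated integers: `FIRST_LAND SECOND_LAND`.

Answer: 7 14

Derivation:
Beat 0 (L): throw ball1 h=4 -> lands@4:L; in-air after throw: [b1@4:L]
Beat 1 (R): throw ball2 h=4 -> lands@5:R; in-air after throw: [b1@4:L b2@5:R]
Beat 2 (L): throw ball3 h=5 -> lands@7:R; in-air after throw: [b1@4:L b2@5:R b3@7:R]
Beat 3 (R): throw ball4 h=7 -> lands@10:L; in-air after throw: [b1@4:L b2@5:R b3@7:R b4@10:L]
Beat 4 (L): throw ball1 h=4 -> lands@8:L; in-air after throw: [b2@5:R b3@7:R b1@8:L b4@10:L]
Beat 5 (R): throw ball2 h=4 -> lands@9:R; in-air after throw: [b3@7:R b1@8:L b2@9:R b4@10:L]
Beat 6 (L): throw ball5 h=5 -> lands@11:R; in-air after throw: [b3@7:R b1@8:L b2@9:R b4@10:L b5@11:R]
Beat 7 (R): throw ball3 h=7 -> lands@14:L; in-air after throw: [b1@8:L b2@9:R b4@10:L b5@11:R b3@14:L]
Beat 8 (L): throw ball1 h=4 -> lands@12:L; in-air after throw: [b2@9:R b4@10:L b5@11:R b1@12:L b3@14:L]
Beat 9 (R): throw ball2 h=4 -> lands@13:R; in-air after throw: [b4@10:L b5@11:R b1@12:L b2@13:R b3@14:L]
Beat 10 (L): throw ball4 h=5 -> lands@15:R; in-air after throw: [b5@11:R b1@12:L b2@13:R b3@14:L b4@15:R]
Beat 11 (R): throw ball5 h=7 -> lands@18:L; in-air after throw: [b1@12:L b2@13:R b3@14:L b4@15:R b5@18:L]
Beat 12 (L): throw ball1 h=4 -> lands@16:L; in-air after throw: [b2@13:R b3@14:L b4@15:R b1@16:L b5@18:L]
Beat 13 (R): throw ball2 h=4 -> lands@17:R; in-air after throw: [b3@14:L b4@15:R b1@16:L b2@17:R b5@18:L]
Beat 14 (L): throw ball3 h=5 -> lands@19:R; in-air after throw: [b4@15:R b1@16:L b2@17:R b5@18:L b3@19:R]
Ball 3: thrown@2 h=5 -> first land @7; rethrown@7 h=7 -> second land @14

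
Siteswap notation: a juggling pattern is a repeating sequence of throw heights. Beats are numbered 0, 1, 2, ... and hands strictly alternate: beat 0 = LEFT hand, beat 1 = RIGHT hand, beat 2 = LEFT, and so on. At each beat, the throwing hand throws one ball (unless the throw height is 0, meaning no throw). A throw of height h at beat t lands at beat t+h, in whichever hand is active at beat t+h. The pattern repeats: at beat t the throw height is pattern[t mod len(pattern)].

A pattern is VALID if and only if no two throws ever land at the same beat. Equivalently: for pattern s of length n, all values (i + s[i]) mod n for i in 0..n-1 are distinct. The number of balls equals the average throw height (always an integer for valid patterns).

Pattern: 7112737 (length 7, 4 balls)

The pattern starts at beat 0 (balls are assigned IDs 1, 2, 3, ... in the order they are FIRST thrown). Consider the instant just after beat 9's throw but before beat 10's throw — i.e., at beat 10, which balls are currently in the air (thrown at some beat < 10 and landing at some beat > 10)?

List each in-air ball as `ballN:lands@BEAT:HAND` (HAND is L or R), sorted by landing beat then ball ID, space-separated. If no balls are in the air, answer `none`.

Answer: ball3:lands@11:R ball4:lands@13:R ball1:lands@14:L

Derivation:
Beat 0 (L): throw ball1 h=7 -> lands@7:R; in-air after throw: [b1@7:R]
Beat 1 (R): throw ball2 h=1 -> lands@2:L; in-air after throw: [b2@2:L b1@7:R]
Beat 2 (L): throw ball2 h=1 -> lands@3:R; in-air after throw: [b2@3:R b1@7:R]
Beat 3 (R): throw ball2 h=2 -> lands@5:R; in-air after throw: [b2@5:R b1@7:R]
Beat 4 (L): throw ball3 h=7 -> lands@11:R; in-air after throw: [b2@5:R b1@7:R b3@11:R]
Beat 5 (R): throw ball2 h=3 -> lands@8:L; in-air after throw: [b1@7:R b2@8:L b3@11:R]
Beat 6 (L): throw ball4 h=7 -> lands@13:R; in-air after throw: [b1@7:R b2@8:L b3@11:R b4@13:R]
Beat 7 (R): throw ball1 h=7 -> lands@14:L; in-air after throw: [b2@8:L b3@11:R b4@13:R b1@14:L]
Beat 8 (L): throw ball2 h=1 -> lands@9:R; in-air after throw: [b2@9:R b3@11:R b4@13:R b1@14:L]
Beat 9 (R): throw ball2 h=1 -> lands@10:L; in-air after throw: [b2@10:L b3@11:R b4@13:R b1@14:L]
Beat 10 (L): throw ball2 h=2 -> lands@12:L; in-air after throw: [b3@11:R b2@12:L b4@13:R b1@14:L]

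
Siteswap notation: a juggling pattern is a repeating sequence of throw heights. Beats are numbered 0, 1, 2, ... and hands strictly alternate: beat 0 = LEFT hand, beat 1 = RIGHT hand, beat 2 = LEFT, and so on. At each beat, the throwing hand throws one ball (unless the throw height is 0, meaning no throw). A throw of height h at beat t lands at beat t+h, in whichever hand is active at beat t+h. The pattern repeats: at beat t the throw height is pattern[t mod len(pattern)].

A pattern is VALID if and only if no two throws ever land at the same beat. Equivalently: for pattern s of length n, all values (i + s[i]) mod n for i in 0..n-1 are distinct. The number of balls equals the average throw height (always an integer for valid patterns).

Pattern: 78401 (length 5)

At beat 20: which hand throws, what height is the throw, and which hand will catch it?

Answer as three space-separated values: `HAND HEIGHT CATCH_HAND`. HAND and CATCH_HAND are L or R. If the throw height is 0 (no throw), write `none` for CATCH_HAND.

Answer: L 7 R

Derivation:
Beat 20: 20 mod 2 = 0, so hand = L
Throw height = pattern[20 mod 5] = pattern[0] = 7
Lands at beat 20+7=27, 27 mod 2 = 1, so catch hand = R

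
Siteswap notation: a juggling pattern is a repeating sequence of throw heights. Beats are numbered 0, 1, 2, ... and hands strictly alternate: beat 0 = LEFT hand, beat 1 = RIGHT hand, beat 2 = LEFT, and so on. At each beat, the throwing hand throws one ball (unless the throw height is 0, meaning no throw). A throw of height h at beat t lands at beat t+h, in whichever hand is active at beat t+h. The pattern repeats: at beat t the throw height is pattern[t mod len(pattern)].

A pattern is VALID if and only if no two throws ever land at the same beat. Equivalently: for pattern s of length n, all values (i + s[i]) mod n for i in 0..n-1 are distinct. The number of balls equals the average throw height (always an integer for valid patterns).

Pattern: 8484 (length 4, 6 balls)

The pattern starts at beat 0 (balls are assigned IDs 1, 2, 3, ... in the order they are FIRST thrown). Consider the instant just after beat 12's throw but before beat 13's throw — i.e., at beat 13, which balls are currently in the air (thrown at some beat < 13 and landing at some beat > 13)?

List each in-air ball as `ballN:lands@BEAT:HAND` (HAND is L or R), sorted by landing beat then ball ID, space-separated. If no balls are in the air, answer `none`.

Answer: ball6:lands@14:L ball4:lands@15:R ball1:lands@16:L ball3:lands@18:L ball5:lands@20:L

Derivation:
Beat 0 (L): throw ball1 h=8 -> lands@8:L; in-air after throw: [b1@8:L]
Beat 1 (R): throw ball2 h=4 -> lands@5:R; in-air after throw: [b2@5:R b1@8:L]
Beat 2 (L): throw ball3 h=8 -> lands@10:L; in-air after throw: [b2@5:R b1@8:L b3@10:L]
Beat 3 (R): throw ball4 h=4 -> lands@7:R; in-air after throw: [b2@5:R b4@7:R b1@8:L b3@10:L]
Beat 4 (L): throw ball5 h=8 -> lands@12:L; in-air after throw: [b2@5:R b4@7:R b1@8:L b3@10:L b5@12:L]
Beat 5 (R): throw ball2 h=4 -> lands@9:R; in-air after throw: [b4@7:R b1@8:L b2@9:R b3@10:L b5@12:L]
Beat 6 (L): throw ball6 h=8 -> lands@14:L; in-air after throw: [b4@7:R b1@8:L b2@9:R b3@10:L b5@12:L b6@14:L]
Beat 7 (R): throw ball4 h=4 -> lands@11:R; in-air after throw: [b1@8:L b2@9:R b3@10:L b4@11:R b5@12:L b6@14:L]
Beat 8 (L): throw ball1 h=8 -> lands@16:L; in-air after throw: [b2@9:R b3@10:L b4@11:R b5@12:L b6@14:L b1@16:L]
Beat 9 (R): throw ball2 h=4 -> lands@13:R; in-air after throw: [b3@10:L b4@11:R b5@12:L b2@13:R b6@14:L b1@16:L]
Beat 10 (L): throw ball3 h=8 -> lands@18:L; in-air after throw: [b4@11:R b5@12:L b2@13:R b6@14:L b1@16:L b3@18:L]
Beat 11 (R): throw ball4 h=4 -> lands@15:R; in-air after throw: [b5@12:L b2@13:R b6@14:L b4@15:R b1@16:L b3@18:L]
Beat 12 (L): throw ball5 h=8 -> lands@20:L; in-air after throw: [b2@13:R b6@14:L b4@15:R b1@16:L b3@18:L b5@20:L]
Beat 13 (R): throw ball2 h=4 -> lands@17:R; in-air after throw: [b6@14:L b4@15:R b1@16:L b2@17:R b3@18:L b5@20:L]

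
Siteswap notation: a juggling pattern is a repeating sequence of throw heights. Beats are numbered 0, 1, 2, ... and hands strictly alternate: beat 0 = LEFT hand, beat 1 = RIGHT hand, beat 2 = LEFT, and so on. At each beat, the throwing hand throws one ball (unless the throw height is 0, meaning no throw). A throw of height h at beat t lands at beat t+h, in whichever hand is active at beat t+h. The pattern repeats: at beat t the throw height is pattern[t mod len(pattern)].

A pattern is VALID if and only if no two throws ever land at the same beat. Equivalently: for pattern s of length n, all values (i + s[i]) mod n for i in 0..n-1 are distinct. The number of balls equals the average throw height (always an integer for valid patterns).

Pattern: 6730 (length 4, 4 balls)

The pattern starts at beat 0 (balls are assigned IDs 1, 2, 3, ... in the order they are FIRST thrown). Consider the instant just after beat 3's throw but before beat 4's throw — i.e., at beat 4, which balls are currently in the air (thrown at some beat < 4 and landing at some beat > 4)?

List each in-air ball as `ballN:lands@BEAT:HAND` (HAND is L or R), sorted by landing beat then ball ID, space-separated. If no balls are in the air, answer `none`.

Beat 0 (L): throw ball1 h=6 -> lands@6:L; in-air after throw: [b1@6:L]
Beat 1 (R): throw ball2 h=7 -> lands@8:L; in-air after throw: [b1@6:L b2@8:L]
Beat 2 (L): throw ball3 h=3 -> lands@5:R; in-air after throw: [b3@5:R b1@6:L b2@8:L]
Beat 4 (L): throw ball4 h=6 -> lands@10:L; in-air after throw: [b3@5:R b1@6:L b2@8:L b4@10:L]

Answer: ball3:lands@5:R ball1:lands@6:L ball2:lands@8:L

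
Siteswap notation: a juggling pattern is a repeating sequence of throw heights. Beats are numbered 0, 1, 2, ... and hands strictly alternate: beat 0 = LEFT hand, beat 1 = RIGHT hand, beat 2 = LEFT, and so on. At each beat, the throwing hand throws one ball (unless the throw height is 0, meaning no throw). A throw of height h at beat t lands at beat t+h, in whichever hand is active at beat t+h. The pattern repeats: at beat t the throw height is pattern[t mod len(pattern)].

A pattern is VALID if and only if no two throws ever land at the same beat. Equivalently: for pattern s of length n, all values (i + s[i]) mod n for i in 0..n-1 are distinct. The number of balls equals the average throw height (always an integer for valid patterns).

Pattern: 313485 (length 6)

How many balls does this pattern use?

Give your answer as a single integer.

Pattern = [3, 1, 3, 4, 8, 5], length n = 6
  position 0: throw height = 3, running sum = 3
  position 1: throw height = 1, running sum = 4
  position 2: throw height = 3, running sum = 7
  position 3: throw height = 4, running sum = 11
  position 4: throw height = 8, running sum = 19
  position 5: throw height = 5, running sum = 24
Total sum = 24; balls = sum / n = 24 / 6 = 4

Answer: 4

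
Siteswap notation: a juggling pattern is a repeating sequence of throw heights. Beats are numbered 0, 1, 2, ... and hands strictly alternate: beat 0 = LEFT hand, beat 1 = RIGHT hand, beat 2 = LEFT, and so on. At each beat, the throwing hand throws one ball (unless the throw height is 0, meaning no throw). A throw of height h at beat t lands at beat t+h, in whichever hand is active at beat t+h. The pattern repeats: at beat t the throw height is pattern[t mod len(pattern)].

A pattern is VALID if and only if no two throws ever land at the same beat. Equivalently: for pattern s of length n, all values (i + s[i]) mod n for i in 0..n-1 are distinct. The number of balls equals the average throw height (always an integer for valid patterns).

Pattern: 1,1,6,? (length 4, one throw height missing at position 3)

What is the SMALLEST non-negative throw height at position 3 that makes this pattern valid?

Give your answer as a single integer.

i=0: (0 + 1) mod 4 = 1
i=1: (1 + 1) mod 4 = 2
i=2: (2 + 6) mod 4 = 0
i=3: s[i]=? (unknown)
Known residues: [0, 1, 2]; need a permutation of 0..3, so missing residue r = 3
Need (3 + s) mod 4 = 3; smallest s = (3 - 3) mod 4 = 0

Answer: 0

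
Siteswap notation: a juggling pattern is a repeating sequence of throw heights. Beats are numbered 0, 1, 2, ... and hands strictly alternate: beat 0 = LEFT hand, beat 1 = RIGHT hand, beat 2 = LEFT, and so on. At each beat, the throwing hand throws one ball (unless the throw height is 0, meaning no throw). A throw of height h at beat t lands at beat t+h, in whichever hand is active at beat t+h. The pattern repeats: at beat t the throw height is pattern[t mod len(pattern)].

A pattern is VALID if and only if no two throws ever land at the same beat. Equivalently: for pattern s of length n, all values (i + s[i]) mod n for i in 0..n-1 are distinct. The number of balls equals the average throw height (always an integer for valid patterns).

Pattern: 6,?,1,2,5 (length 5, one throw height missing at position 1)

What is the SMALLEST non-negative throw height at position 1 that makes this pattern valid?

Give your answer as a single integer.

Answer: 1

Derivation:
i=0: (0 + 6) mod 5 = 1
i=1: s[i]=? (unknown)
i=2: (2 + 1) mod 5 = 3
i=3: (3 + 2) mod 5 = 0
i=4: (4 + 5) mod 5 = 4
Known residues: [0, 1, 3, 4]; need a permutation of 0..4, so missing residue r = 2
Need (1 + s) mod 5 = 2; smallest s = (2 - 1) mod 5 = 1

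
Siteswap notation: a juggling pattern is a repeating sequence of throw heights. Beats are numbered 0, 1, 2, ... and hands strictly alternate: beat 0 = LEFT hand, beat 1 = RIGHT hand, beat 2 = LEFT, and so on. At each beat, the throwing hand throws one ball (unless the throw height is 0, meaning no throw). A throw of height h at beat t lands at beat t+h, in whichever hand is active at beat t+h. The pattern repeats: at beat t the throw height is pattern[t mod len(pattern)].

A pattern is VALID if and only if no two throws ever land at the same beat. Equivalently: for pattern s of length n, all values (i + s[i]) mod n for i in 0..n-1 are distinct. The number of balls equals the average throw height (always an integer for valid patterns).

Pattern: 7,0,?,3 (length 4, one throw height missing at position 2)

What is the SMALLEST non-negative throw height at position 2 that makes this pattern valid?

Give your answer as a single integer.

i=0: (0 + 7) mod 4 = 3
i=1: (1 + 0) mod 4 = 1
i=2: s[i]=? (unknown)
i=3: (3 + 3) mod 4 = 2
Known residues: [1, 2, 3]; need a permutation of 0..3, so missing residue r = 0
Need (2 + s) mod 4 = 0; smallest s = (0 - 2) mod 4 = 2

Answer: 2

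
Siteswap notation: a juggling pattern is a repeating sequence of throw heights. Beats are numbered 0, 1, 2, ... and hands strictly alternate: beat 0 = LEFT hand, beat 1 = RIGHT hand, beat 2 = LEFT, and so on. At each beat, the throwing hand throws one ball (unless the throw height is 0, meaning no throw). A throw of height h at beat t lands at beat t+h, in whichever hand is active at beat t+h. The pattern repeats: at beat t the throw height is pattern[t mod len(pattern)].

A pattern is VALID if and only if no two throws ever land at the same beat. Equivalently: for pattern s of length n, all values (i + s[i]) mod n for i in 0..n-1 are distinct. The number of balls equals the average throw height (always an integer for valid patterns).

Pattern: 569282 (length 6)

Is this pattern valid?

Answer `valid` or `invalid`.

i=0: (i + s[i]) mod n = (0 + 5) mod 6 = 5
i=1: (i + s[i]) mod n = (1 + 6) mod 6 = 1
i=2: (i + s[i]) mod n = (2 + 9) mod 6 = 5
i=3: (i + s[i]) mod n = (3 + 2) mod 6 = 5
i=4: (i + s[i]) mod n = (4 + 8) mod 6 = 0
i=5: (i + s[i]) mod n = (5 + 2) mod 6 = 1
Residues: [5, 1, 5, 5, 0, 1], distinct: False

Answer: invalid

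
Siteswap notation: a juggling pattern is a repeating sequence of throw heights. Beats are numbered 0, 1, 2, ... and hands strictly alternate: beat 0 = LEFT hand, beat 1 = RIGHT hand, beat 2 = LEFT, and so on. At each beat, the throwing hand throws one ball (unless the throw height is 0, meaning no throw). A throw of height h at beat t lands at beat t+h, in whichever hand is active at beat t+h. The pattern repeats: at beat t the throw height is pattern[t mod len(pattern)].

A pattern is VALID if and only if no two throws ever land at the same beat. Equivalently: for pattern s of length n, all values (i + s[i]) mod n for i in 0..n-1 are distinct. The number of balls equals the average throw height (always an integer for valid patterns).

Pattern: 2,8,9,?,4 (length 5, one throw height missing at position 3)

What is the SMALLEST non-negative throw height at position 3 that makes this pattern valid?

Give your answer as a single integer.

i=0: (0 + 2) mod 5 = 2
i=1: (1 + 8) mod 5 = 4
i=2: (2 + 9) mod 5 = 1
i=3: s[i]=? (unknown)
i=4: (4 + 4) mod 5 = 3
Known residues: [1, 2, 3, 4]; need a permutation of 0..4, so missing residue r = 0
Need (3 + s) mod 5 = 0; smallest s = (0 - 3) mod 5 = 2

Answer: 2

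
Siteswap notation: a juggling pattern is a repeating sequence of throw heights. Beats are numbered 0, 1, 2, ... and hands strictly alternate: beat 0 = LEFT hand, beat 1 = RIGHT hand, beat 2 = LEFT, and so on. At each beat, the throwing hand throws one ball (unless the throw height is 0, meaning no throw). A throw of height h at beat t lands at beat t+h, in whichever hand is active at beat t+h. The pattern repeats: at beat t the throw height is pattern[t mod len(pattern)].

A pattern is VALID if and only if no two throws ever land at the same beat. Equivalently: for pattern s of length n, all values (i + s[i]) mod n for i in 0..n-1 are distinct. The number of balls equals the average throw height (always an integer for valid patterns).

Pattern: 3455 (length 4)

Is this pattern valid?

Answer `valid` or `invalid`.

i=0: (i + s[i]) mod n = (0 + 3) mod 4 = 3
i=1: (i + s[i]) mod n = (1 + 4) mod 4 = 1
i=2: (i + s[i]) mod n = (2 + 5) mod 4 = 3
i=3: (i + s[i]) mod n = (3 + 5) mod 4 = 0
Residues: [3, 1, 3, 0], distinct: False

Answer: invalid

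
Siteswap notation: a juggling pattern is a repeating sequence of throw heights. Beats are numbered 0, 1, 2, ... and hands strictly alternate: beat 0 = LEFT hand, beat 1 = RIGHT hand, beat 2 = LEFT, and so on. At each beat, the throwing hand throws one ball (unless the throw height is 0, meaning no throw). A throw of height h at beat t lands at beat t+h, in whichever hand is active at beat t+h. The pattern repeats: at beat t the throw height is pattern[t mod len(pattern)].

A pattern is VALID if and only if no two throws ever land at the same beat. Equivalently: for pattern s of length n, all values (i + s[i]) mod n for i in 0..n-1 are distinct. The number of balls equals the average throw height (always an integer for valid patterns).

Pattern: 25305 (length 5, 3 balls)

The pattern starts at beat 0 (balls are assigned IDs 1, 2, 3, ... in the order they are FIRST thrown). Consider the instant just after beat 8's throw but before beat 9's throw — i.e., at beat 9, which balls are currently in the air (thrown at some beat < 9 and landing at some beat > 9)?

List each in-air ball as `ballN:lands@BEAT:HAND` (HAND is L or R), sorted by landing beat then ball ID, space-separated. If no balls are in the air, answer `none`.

Beat 0 (L): throw ball1 h=2 -> lands@2:L; in-air after throw: [b1@2:L]
Beat 1 (R): throw ball2 h=5 -> lands@6:L; in-air after throw: [b1@2:L b2@6:L]
Beat 2 (L): throw ball1 h=3 -> lands@5:R; in-air after throw: [b1@5:R b2@6:L]
Beat 4 (L): throw ball3 h=5 -> lands@9:R; in-air after throw: [b1@5:R b2@6:L b3@9:R]
Beat 5 (R): throw ball1 h=2 -> lands@7:R; in-air after throw: [b2@6:L b1@7:R b3@9:R]
Beat 6 (L): throw ball2 h=5 -> lands@11:R; in-air after throw: [b1@7:R b3@9:R b2@11:R]
Beat 7 (R): throw ball1 h=3 -> lands@10:L; in-air after throw: [b3@9:R b1@10:L b2@11:R]
Beat 9 (R): throw ball3 h=5 -> lands@14:L; in-air after throw: [b1@10:L b2@11:R b3@14:L]

Answer: ball1:lands@10:L ball2:lands@11:R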